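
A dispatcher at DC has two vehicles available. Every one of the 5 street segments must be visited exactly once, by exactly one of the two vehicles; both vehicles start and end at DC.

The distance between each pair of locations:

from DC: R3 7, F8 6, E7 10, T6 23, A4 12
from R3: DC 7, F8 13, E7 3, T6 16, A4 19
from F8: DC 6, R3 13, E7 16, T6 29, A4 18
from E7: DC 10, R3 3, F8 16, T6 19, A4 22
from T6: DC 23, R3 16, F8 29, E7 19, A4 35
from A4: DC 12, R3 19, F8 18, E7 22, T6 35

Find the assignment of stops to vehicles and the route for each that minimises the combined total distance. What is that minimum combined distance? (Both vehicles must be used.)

88 — the smallest possible combined total.

Check every non-empty split of the stops between the two vehicles; for each half take its own optimal tour:
  {R3} + {F8, E7, T6, A4}: 14 + 88 = 102
  {F8} + {R3, E7, T6, A4}: 12 + 76 = 88
  {R3, F8} + {E7, T6, A4}: 26 + 76 = 102
  {E7} + {R3, F8, T6, A4}: 20 + 82 = 102
  {R3, E7} + {F8, T6, A4}: 20 + 82 = 102
  {F8, E7} + {R3, T6, A4}: 32 + 70 = 102
  … (15 splits in total)
Best: vehicle 1 DC → F8 → DC = 12; vehicle 2 DC → R3 → E7 → T6 → A4 → DC = 76; combined 88.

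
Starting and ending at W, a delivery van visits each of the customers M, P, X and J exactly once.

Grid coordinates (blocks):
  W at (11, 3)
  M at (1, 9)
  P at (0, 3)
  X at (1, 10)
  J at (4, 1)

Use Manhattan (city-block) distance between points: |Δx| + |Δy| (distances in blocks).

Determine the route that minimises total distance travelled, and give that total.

With 4 stops there are 4!/2 = 12 distinct round trips (a route and its reverse cost the same).
W-M-P-X-J-W: 16+7+8+12+9 = 52
W-M-P-J-X-W: 16+7+6+12+17 = 58
W-M-X-P-J-W: 16+1+8+6+9 = 40
W-M-X-J-P-W: 16+1+12+6+11 = 46
W-M-J-P-X-W: 16+11+6+8+17 = 58
W-M-J-X-P-W: 16+11+12+8+11 = 58
W-P-M-X-J-W: 11+7+1+12+9 = 40
W-P-M-J-X-W: 11+7+11+12+17 = 58
W-P-X-M-J-W: 11+8+1+11+9 = 40
W-P-J-M-X-W: 11+6+11+1+17 = 46
W-X-M-P-J-W: 17+1+7+6+9 = 40
W-X-P-M-J-W: 17+8+7+11+9 = 52
The minimum is 40.
One optimal route: W → M → X → P → J → W (or its reverse).

Minimum total distance: 40 blocks.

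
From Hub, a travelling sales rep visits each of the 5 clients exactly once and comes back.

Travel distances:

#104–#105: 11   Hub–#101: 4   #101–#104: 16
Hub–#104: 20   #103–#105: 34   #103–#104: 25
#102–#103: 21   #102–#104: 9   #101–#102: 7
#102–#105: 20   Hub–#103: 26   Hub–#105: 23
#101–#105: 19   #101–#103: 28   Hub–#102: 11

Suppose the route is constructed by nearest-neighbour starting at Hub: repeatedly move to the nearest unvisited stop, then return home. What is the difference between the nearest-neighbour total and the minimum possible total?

Hub: #101=4, #102=11, #104=20, #105=23, #103=26 ⇒ #101
#101: #102=7, #104=16, #105=19, #103=28 ⇒ #102
#102: #104=9, #105=20, #103=21 ⇒ #104
#104: #105=11, #103=25 ⇒ #105
#105: #103=34 ⇒ #103
NN route Hub → #101 → #102 → #104 → #105 → #103 → Hub costs 91.
Optimal: Hub → #101 → #105 → #104 → #102 → #103 → Hub costs 90 (by enumerating all 60 distinct tours).
Excess = 91 − 90 = 1.

Excess over optimum: 1.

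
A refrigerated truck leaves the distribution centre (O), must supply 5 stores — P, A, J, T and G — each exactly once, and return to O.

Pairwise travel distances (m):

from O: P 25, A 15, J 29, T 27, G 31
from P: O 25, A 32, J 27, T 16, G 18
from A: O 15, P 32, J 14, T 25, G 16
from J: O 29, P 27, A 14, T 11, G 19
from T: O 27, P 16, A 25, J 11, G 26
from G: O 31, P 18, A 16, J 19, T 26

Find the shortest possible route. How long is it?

There are 60 distinct closed tours to check (reversals are equivalent).
O - P - A - J - T - G - O: 25+32+14+11+26+31 = 139
O - P - A - J - G - T - O: 25+32+14+19+26+27 = 143
O - P - A - T - J - G - O: 25+32+25+11+19+31 = 143
O - P - A - T - G - J - O: 25+32+25+26+19+29 = 156
O - P - A - G - J - T - O: 25+32+16+19+11+27 = 130
O - P - A - G - T - J - O: 25+32+16+26+11+29 = 139
O - P - J - A - T - G - O: 25+27+14+25+26+31 = 148
O - P - J - A - G - T - O: 25+27+14+16+26+27 = 135
O - P - J - T - A - G - O: 25+27+11+25+16+31 = 135
O - P - J - T - G - A - O: 25+27+11+26+16+15 = 120
O - P - J - G - A - T - O: 25+27+19+16+25+27 = 139
O - P - J - G - T - A - O: 25+27+19+26+25+15 = 137
O - P - T - A - J - G - O: 25+16+25+14+19+31 = 130
O - P - T - A - G - J - O: 25+16+25+16+19+29 = 130
… (46 more)
O - P - T - J - G - A - O: 25+16+11+19+16+15 = 102  ← best
The minimum is 102.
One optimal route: O → P → T → J → G → A → O (or its reverse).

Shortest round trip = 102 m.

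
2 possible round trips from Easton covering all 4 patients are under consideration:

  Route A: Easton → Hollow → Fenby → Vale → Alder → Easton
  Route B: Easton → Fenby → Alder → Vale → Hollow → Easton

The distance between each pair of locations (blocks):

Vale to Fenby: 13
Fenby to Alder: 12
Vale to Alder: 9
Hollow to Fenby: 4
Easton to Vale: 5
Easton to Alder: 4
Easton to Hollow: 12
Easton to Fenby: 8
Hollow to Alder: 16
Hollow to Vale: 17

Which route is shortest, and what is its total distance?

Route A: 12 + 4 + 13 + 9 + 4 = 42
Route B: 8 + 12 + 9 + 17 + 12 = 58

42 blocks — Route A is the shortest.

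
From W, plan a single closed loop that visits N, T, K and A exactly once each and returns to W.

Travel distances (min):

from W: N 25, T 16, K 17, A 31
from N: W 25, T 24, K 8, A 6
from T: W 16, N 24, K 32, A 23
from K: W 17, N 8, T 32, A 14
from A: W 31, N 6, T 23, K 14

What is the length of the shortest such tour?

W - N - T - K - A - W: 25+24+32+14+31 = 126
W - N - T - A - K - W: 25+24+23+14+17 = 103
W - N - K - T - A - W: 25+8+32+23+31 = 119
W - N - K - A - T - W: 25+8+14+23+16 = 86
W - N - A - T - K - W: 25+6+23+32+17 = 103
W - N - A - K - T - W: 25+6+14+32+16 = 93
W - T - N - K - A - W: 16+24+8+14+31 = 93
W - T - N - A - K - W: 16+24+6+14+17 = 77
W - T - K - N - A - W: 16+32+8+6+31 = 93
W - T - A - N - K - W: 16+23+6+8+17 = 70
W - K - N - T - A - W: 17+8+24+23+31 = 103
W - K - T - N - A - W: 17+32+24+6+31 = 110
The minimum is 70.
One optimal route: W → T → A → N → K → W (or its reverse).

70 min — the shortest possible round trip.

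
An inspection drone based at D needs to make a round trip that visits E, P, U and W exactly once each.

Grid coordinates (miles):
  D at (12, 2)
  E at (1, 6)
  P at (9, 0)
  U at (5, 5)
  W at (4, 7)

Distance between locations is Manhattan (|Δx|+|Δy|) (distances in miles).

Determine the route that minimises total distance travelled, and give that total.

Shortest round trip = 36 miles.

With 4 stops there are 4!/2 = 12 distinct round trips (a route and its reverse cost the same).
D→E→P→U→W→D: 15+14+9+3+13 = 54
D→E→P→W→U→D: 15+14+12+3+10 = 54
D→E→U→P→W→D: 15+5+9+12+13 = 54
D→E→U→W→P→D: 15+5+3+12+5 = 40
D→E→W→P→U→D: 15+4+12+9+10 = 50
D→E→W→U→P→D: 15+4+3+9+5 = 36
D→P→E→U→W→D: 5+14+5+3+13 = 40
D→P→E→W→U→D: 5+14+4+3+10 = 36
D→P→U→E→W→D: 5+9+5+4+13 = 36
D→P→W→E→U→D: 5+12+4+5+10 = 36
D→U→E→P→W→D: 10+5+14+12+13 = 54
D→U→P→E→W→D: 10+9+14+4+13 = 50
The minimum is 36.
One optimal route: D → E → W → U → P → D (or its reverse).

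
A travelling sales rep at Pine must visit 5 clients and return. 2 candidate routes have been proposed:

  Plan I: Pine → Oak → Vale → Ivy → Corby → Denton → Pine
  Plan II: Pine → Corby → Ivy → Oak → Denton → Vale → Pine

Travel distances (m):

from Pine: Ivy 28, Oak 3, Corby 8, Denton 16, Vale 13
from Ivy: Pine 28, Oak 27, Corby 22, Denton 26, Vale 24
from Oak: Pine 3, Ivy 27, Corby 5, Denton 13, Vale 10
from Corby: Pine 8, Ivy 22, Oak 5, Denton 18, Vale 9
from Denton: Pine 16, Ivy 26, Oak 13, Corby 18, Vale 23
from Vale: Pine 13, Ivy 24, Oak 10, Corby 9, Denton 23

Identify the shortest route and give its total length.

Shortest is Plan I, total 93 m.

Plan I: 3 + 10 + 24 + 22 + 18 + 16 = 93
Plan II: 8 + 22 + 27 + 13 + 23 + 13 = 106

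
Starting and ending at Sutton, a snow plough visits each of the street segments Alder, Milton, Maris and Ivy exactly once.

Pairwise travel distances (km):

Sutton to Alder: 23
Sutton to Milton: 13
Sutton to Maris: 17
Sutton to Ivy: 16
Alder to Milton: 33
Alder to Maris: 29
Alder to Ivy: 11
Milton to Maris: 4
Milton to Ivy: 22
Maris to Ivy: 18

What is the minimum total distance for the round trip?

Shortest round trip = 69 km.

With 4 stops there are 4!/2 = 12 distinct round trips (a route and its reverse cost the same).
Sutton-Alder-Milton-Maris-Ivy-Sutton: 23+33+4+18+16 = 94
Sutton-Alder-Milton-Ivy-Maris-Sutton: 23+33+22+18+17 = 113
Sutton-Alder-Maris-Milton-Ivy-Sutton: 23+29+4+22+16 = 94
Sutton-Alder-Maris-Ivy-Milton-Sutton: 23+29+18+22+13 = 105
Sutton-Alder-Ivy-Milton-Maris-Sutton: 23+11+22+4+17 = 77
Sutton-Alder-Ivy-Maris-Milton-Sutton: 23+11+18+4+13 = 69
Sutton-Milton-Alder-Maris-Ivy-Sutton: 13+33+29+18+16 = 109
Sutton-Milton-Alder-Ivy-Maris-Sutton: 13+33+11+18+17 = 92
Sutton-Milton-Maris-Alder-Ivy-Sutton: 13+4+29+11+16 = 73
Sutton-Milton-Ivy-Alder-Maris-Sutton: 13+22+11+29+17 = 92
Sutton-Maris-Alder-Milton-Ivy-Sutton: 17+29+33+22+16 = 117
Sutton-Maris-Milton-Alder-Ivy-Sutton: 17+4+33+11+16 = 81
The minimum is 69.
One optimal route: Sutton → Alder → Ivy → Maris → Milton → Sutton (or its reverse).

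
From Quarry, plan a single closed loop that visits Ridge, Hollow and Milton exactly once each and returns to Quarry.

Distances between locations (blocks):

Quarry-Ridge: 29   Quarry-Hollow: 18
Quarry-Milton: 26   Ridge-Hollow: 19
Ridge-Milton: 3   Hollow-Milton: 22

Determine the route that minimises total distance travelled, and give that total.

Minimum total distance: 66 blocks.

Quarry→Ridge→Hollow→Milton→Quarry: 29+19+22+26 = 96
Quarry→Ridge→Milton→Hollow→Quarry: 29+3+22+18 = 72
Quarry→Hollow→Ridge→Milton→Quarry: 18+19+3+26 = 66
The minimum is 66.
One optimal route: Quarry → Hollow → Ridge → Milton → Quarry (or its reverse).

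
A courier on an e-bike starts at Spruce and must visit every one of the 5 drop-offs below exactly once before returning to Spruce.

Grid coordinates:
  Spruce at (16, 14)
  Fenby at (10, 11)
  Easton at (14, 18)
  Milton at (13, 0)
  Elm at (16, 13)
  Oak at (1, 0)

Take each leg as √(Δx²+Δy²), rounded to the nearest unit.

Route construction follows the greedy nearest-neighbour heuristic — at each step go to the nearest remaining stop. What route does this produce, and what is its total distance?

At Spruce the remaining stops are Elm 1, Easton 4, Fenby 7, Milton 14, Oak 21; go to Elm.
At Elm the remaining stops are Easton 5, Fenby 6, Milton 13, Oak 20; go to Easton.
At Easton the remaining stops are Fenby 8, Milton 18, Oak 22; go to Fenby.
At Fenby the remaining stops are Milton 11, Oak 14; go to Milton.
At Milton the remaining stops are Oak 12; go to Oak.
Return Oak→Spruce: 21.
Total = 1 + 5 + 8 + 11 + 12 + 21 = 58.

Total distance 58 via the nearest-neighbour route Spruce → Elm → Easton → Fenby → Milton → Oak → Spruce.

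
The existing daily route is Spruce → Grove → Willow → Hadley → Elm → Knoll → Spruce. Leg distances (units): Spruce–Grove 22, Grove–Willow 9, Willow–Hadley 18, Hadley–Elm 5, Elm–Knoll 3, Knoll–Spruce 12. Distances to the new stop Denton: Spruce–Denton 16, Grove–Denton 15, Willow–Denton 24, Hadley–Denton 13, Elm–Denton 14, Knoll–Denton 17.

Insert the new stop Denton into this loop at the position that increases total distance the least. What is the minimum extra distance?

Insertion cost between consecutive stops i–j is d(i,Denton) + d(Denton,j) − d(i,j):
  between Spruce and Grove: 16 + 15 − 22 = 9
  between Grove and Willow: 15 + 24 − 9 = 30
  between Willow and Hadley: 24 + 13 − 18 = 19
  between Hadley and Elm: 13 + 14 − 5 = 22
  between Elm and Knoll: 14 + 17 − 3 = 28
  between Knoll and Spruce: 17 + 16 − 12 = 21
Cheapest insertion is between Spruce and Grove, adding 9.
New total = 69 + 9 = 78.

Minimum extra distance: 9, inserting Denton between Spruce and Grove.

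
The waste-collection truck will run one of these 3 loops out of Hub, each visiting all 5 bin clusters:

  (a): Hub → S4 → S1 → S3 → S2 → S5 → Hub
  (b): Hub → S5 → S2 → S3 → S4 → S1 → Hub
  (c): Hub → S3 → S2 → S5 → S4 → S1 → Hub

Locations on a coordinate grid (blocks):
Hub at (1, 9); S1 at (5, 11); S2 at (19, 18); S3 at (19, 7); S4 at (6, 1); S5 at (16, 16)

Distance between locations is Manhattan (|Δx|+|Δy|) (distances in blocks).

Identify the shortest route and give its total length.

Shortest is (b), total 74 blocks.

(a): 13 + 11 + 18 + 11 + 5 + 22 = 80
(b): 22 + 5 + 11 + 19 + 11 + 6 = 74
(c): 20 + 11 + 5 + 25 + 11 + 6 = 78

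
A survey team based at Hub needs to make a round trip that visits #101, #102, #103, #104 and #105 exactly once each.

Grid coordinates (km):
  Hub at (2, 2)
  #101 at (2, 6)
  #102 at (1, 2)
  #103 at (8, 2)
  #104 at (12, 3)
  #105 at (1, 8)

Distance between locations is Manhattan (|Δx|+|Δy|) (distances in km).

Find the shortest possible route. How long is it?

34 km — the shortest possible round trip.

With 5 stops there are 5!/2 = 60 distinct round trips (a route and its reverse cost the same).
Hub-#101-#102-#103-#104-#105-Hub: 4+5+7+5+16+7 = 44
Hub-#101-#102-#103-#105-#104-Hub: 4+5+7+13+16+11 = 56
Hub-#101-#102-#104-#103-#105-Hub: 4+5+12+5+13+7 = 46
Hub-#101-#102-#104-#105-#103-Hub: 4+5+12+16+13+6 = 56
Hub-#101-#102-#105-#103-#104-Hub: 4+5+6+13+5+11 = 44
Hub-#101-#102-#105-#104-#103-Hub: 4+5+6+16+5+6 = 42
Hub-#101-#103-#102-#104-#105-Hub: 4+10+7+12+16+7 = 56
Hub-#101-#103-#102-#105-#104-Hub: 4+10+7+6+16+11 = 54
Hub-#101-#103-#104-#102-#105-Hub: 4+10+5+12+6+7 = 44
Hub-#101-#103-#104-#105-#102-Hub: 4+10+5+16+6+1 = 42
Hub-#101-#103-#105-#102-#104-Hub: 4+10+13+6+12+11 = 56
Hub-#101-#103-#105-#104-#102-Hub: 4+10+13+16+12+1 = 56
Hub-#101-#104-#102-#103-#105-Hub: 4+13+12+7+13+7 = 56
Hub-#101-#104-#102-#105-#103-Hub: 4+13+12+6+13+6 = 54
… (46 more)
Hub-#102-#105-#101-#104-#103-Hub: 1+6+3+13+5+6 = 34  ← best
The minimum is 34.
One optimal route: Hub → #102 → #105 → #101 → #104 → #103 → Hub (or its reverse).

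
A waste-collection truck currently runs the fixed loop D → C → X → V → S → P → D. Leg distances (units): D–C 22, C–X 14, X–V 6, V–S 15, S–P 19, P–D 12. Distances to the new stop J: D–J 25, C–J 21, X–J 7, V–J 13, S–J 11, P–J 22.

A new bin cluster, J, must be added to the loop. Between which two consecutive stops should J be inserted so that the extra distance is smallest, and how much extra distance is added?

Adding 9 by placing J on the V–S leg.

Insertion cost between consecutive stops i–j is d(i,J) + d(J,j) − d(i,j):
  between D and C: 25 + 21 − 22 = 24
  between C and X: 21 + 7 − 14 = 14
  between X and V: 7 + 13 − 6 = 14
  between V and S: 13 + 11 − 15 = 9
  between S and P: 11 + 22 − 19 = 14
  between P and D: 22 + 25 − 12 = 35
Cheapest insertion is between V and S, adding 9.
New total = 88 + 9 = 97.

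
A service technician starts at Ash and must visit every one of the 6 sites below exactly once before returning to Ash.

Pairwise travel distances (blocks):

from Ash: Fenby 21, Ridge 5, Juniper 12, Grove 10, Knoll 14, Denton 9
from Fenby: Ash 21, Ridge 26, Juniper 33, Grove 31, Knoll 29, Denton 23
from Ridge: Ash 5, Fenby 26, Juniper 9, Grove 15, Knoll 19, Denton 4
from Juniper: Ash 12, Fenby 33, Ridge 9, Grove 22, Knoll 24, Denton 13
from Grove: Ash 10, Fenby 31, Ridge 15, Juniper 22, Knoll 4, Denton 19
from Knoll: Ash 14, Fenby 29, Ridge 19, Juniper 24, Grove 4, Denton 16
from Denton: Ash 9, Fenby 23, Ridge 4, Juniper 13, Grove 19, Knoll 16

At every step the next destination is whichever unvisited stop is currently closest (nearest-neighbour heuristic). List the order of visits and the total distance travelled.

Ash → [Ridge:5 / Denton:9 / Grove:10 / Juniper:12 / Knoll:14 / Fenby:21] → Ridge (5)
Ridge → [Denton:4 / Juniper:9 / Grove:15 / Knoll:19 / Fenby:26] → Denton (4)
Denton → [Juniper:13 / Knoll:16 / Grove:19 / Fenby:23] → Juniper (13)
Juniper → [Grove:22 / Knoll:24 / Fenby:33] → Grove (22)
Grove → [Knoll:4 / Fenby:31] → Knoll (4)
Knoll → [Fenby:29] → Fenby (29)
Return Fenby→Ash: 21.
Total = 5 + 4 + 13 + 22 + 4 + 29 + 21 = 98.

Total distance 98 blocks via the nearest-neighbour route Ash → Ridge → Denton → Juniper → Grove → Knoll → Fenby → Ash.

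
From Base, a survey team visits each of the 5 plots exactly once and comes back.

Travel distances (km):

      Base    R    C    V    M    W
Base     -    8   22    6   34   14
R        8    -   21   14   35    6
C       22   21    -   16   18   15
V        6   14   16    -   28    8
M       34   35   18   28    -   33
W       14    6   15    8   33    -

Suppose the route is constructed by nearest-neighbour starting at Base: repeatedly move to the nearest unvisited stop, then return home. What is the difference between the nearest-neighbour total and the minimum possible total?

12 km longer than the optimal tour.

Base: V=6, R=8, W=14, C=22, M=34 ⇒ V
V: W=8, R=14, C=16, M=28 ⇒ W
W: R=6, C=15, M=33 ⇒ R
R: C=21, M=35 ⇒ C
C: M=18 ⇒ M
NN route Base → V → W → R → C → M → Base costs 93.
Optimal: Base → R → W → C → M → V → Base costs 81 (by enumerating all 60 distinct tours).
Excess = 93 − 81 = 12.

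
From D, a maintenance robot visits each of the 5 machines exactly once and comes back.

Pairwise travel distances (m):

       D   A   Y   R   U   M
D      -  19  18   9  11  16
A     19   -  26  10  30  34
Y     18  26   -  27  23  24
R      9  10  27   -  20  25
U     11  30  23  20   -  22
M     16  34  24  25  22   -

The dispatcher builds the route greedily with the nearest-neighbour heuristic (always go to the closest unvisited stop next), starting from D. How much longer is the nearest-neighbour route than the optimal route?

D: R=9, U=11, M=16, Y=18, A=19 ⇒ R
R: A=10, U=20, M=25, Y=27 ⇒ A
A: Y=26, U=30, M=34 ⇒ Y
Y: U=23, M=24 ⇒ U
U: M=22 ⇒ M
NN route D → R → A → Y → U → M → D costs 106.
Optimal: D → R → A → Y → M → U → D costs 102 (by enumerating all 60 distinct tours).
Excess = 106 − 102 = 4.

The nearest-neighbour route is 4 m longer than optimal.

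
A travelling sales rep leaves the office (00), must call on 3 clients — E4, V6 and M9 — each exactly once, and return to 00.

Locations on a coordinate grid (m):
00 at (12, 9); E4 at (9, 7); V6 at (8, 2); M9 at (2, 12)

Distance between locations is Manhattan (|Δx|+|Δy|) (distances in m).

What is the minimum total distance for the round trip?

There are 3 distinct closed tours to check (reversals are equivalent).
00→E4→V6→M9→00: 5+6+16+13 = 40
00→E4→M9→V6→00: 5+12+16+11 = 44
00→V6→E4→M9→00: 11+6+12+13 = 42
The minimum is 40.
One optimal route: 00 → E4 → V6 → M9 → 00 (or its reverse).

40 m — the shortest possible round trip.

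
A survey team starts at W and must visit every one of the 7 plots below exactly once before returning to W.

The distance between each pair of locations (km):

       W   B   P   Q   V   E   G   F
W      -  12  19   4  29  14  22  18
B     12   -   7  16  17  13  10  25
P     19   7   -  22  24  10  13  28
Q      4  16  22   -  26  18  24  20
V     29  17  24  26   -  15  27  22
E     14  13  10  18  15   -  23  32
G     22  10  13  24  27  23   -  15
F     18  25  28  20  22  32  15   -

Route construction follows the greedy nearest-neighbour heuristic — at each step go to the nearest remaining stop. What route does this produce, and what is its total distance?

At W the remaining stops are Q 4, B 12, E 14, F 18, P 19, G 22, V 29; go to Q.
At Q the remaining stops are B 16, E 18, F 20, P 22, G 24, V 26; go to B.
At B the remaining stops are P 7, G 10, E 13, V 17, F 25; go to P.
At P the remaining stops are E 10, G 13, V 24, F 28; go to E.
At E the remaining stops are V 15, G 23, F 32; go to V.
At V the remaining stops are F 22, G 27; go to F.
At F the remaining stops are G 15; go to G.
Return G→W: 22.
Total = 4 + 16 + 7 + 10 + 15 + 22 + 15 + 22 = 111.

111 km along W → Q → B → P → E → V → F → G → W.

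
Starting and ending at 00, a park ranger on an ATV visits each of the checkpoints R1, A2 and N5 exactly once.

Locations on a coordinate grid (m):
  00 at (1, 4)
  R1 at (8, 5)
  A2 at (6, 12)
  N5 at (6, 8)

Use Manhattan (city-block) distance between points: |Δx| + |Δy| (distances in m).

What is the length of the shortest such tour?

00→R1→A2→N5→00: 8+9+4+9 = 30
00→R1→N5→A2→00: 8+5+4+13 = 30
00→A2→R1→N5→00: 13+9+5+9 = 36
The minimum is 30.
One optimal route: 00 → R1 → A2 → N5 → 00 (or its reverse).

Shortest round trip = 30 m.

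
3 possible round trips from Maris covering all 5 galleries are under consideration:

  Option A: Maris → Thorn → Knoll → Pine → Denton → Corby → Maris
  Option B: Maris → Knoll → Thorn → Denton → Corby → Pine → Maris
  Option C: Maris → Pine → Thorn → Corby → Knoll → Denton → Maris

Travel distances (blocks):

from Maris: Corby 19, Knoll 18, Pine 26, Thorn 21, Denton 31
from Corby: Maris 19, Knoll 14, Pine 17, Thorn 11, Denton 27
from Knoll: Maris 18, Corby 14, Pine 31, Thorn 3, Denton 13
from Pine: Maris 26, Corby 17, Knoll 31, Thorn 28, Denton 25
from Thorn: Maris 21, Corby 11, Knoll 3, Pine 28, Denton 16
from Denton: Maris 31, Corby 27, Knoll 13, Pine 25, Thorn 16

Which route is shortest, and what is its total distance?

Shortest is Option B, total 107 blocks.

Option A: 21 + 3 + 31 + 25 + 27 + 19 = 126
Option B: 18 + 3 + 16 + 27 + 17 + 26 = 107
Option C: 26 + 28 + 11 + 14 + 13 + 31 = 123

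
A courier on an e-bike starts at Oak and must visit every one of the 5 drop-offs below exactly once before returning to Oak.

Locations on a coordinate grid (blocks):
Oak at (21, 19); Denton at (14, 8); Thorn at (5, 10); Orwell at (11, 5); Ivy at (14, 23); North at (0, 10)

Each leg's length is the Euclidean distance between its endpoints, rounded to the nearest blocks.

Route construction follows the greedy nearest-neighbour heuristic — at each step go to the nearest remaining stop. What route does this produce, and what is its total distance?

Nearest-neighbour total = 63 blocks; route Oak → Ivy → Denton → Orwell → Thorn → North → Oak.

Oak → [Ivy:8 / Denton:13 / Orwell:17 / Thorn:18 / North:23] → Ivy (8)
Ivy → [Denton:15 / Thorn:16 / Orwell:18 / North:19] → Denton (15)
Denton → [Orwell:4 / Thorn:9 / North:14] → Orwell (4)
Orwell → [Thorn:8 / North:12] → Thorn (8)
Thorn → [North:5] → North (5)
Return North→Oak: 23.
Total = 8 + 15 + 4 + 8 + 5 + 23 = 63.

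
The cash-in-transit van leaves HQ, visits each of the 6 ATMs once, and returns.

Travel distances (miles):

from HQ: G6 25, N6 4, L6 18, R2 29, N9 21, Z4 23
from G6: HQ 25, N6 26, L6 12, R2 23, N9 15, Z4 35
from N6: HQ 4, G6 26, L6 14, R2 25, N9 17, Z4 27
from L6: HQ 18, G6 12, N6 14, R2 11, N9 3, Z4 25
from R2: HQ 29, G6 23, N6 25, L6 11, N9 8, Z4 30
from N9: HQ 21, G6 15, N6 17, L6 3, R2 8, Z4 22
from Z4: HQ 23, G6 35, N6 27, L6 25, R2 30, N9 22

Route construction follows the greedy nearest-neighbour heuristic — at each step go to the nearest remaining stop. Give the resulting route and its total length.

HQ → [N6:4 / L6:18 / N9:21 / Z4:23 / G6:25 / R2:29] → N6 (4)
N6 → [L6:14 / N9:17 / R2:25 / G6:26 / Z4:27] → L6 (14)
L6 → [N9:3 / R2:11 / G6:12 / Z4:25] → N9 (3)
N9 → [R2:8 / G6:15 / Z4:22] → R2 (8)
R2 → [G6:23 / Z4:30] → G6 (23)
G6 → [Z4:35] → Z4 (35)
Return Z4→HQ: 23.
Total = 4 + 14 + 3 + 8 + 23 + 35 + 23 = 110.

Nearest-neighbour total = 110 miles; route HQ → N6 → L6 → N9 → R2 → G6 → Z4 → HQ.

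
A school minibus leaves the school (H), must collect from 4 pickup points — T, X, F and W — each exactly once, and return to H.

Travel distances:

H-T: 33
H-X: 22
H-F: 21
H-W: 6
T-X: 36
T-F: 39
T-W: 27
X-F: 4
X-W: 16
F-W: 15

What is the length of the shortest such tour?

There are 12 distinct closed tours to check (reversals are equivalent).
H→T→X→F→W→H: 33+36+4+15+6 = 94
H→T→X→W→F→H: 33+36+16+15+21 = 121
H→T→F→X→W→H: 33+39+4+16+6 = 98
H→T→F→W→X→H: 33+39+15+16+22 = 125
H→T→W→X→F→H: 33+27+16+4+21 = 101
H→T→W→F→X→H: 33+27+15+4+22 = 101
H→X→T→F→W→H: 22+36+39+15+6 = 118
H→X→T→W→F→H: 22+36+27+15+21 = 121
H→X→F→T→W→H: 22+4+39+27+6 = 98
H→X→W→T→F→H: 22+16+27+39+21 = 125
H→F→T→X→W→H: 21+39+36+16+6 = 118
H→F→X→T→W→H: 21+4+36+27+6 = 94
The minimum is 94.
One optimal route: H → T → X → F → W → H (or its reverse).

Shortest round trip = 94.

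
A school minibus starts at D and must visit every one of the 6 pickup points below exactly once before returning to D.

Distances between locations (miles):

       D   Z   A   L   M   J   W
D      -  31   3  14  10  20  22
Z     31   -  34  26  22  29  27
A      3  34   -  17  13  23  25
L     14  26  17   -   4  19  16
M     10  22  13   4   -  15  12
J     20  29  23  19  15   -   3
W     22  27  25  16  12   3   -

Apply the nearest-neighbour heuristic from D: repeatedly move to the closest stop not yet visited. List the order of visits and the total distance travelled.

D → [A:3 / M:10 / L:14 / J:20 / W:22 / Z:31] → A (3)
A → [M:13 / L:17 / J:23 / W:25 / Z:34] → M (13)
M → [L:4 / W:12 / J:15 / Z:22] → L (4)
L → [W:16 / J:19 / Z:26] → W (16)
W → [J:3 / Z:27] → J (3)
J → [Z:29] → Z (29)
Return Z→D: 31.
Total = 3 + 13 + 4 + 16 + 3 + 29 + 31 = 99.

Total distance 99 miles via the nearest-neighbour route D → A → M → L → W → J → Z → D.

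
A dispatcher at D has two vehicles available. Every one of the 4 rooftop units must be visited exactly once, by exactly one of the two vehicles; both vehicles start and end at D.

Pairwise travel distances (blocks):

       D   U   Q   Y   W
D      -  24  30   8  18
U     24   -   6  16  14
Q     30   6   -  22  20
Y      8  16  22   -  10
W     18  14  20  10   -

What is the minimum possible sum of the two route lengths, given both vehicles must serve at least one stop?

Minimum combined distance: 84 blocks.

There are 2^3 − 1 = 7 ways to divide the 4 stops into two non-empty groups. For each, the best each vehicle can do is its own shortest tour through its group:
  {U} + {Q, Y, W}: 48 + 68 = 116
  {Q} + {U, Y, W}: 60 + 56 = 116
  {U, Q} + {Y, W}: 60 + 36 = 96
  {Y} + {U, Q, W}: 16 + 68 = 84
  {U, Y} + {Q, W}: 48 + 68 = 116
  {Q, Y} + {U, W}: 60 + 56 = 116
  … (7 splits in total)
Best: vehicle 1 D → Y → D = 16; vehicle 2 D → U → Q → W → D = 68; combined 84.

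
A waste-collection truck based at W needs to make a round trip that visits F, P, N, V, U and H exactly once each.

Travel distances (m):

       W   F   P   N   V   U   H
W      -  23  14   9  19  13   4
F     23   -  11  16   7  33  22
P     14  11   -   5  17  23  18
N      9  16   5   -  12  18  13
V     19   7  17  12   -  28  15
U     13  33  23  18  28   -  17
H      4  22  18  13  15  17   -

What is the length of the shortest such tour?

73 m — the shortest possible round trip.

There are 360 distinct closed tours to check (reversals are equivalent).
W→F→P→N→V→U→H→W: 23+11+5+12+28+17+4 = 100
W→F→P→N→V→H→U→W: 23+11+5+12+15+17+13 = 96
W→F→P→N→U→V→H→W: 23+11+5+18+28+15+4 = 104
W→F→P→N→U→H→V→W: 23+11+5+18+17+15+19 = 108
W→F→P→N→H→V→U→W: 23+11+5+13+15+28+13 = 108
W→F→P→N→H→U→V→W: 23+11+5+13+17+28+19 = 116
W→F→P→V→N→U→H→W: 23+11+17+12+18+17+4 = 102
W→F→P→V→N→H→U→W: 23+11+17+12+13+17+13 = 106
… (352 more)
W→U→N→P→F→V→H→W: 13+18+5+11+7+15+4 = 73  ← best
The minimum is 73.
One optimal route: W → U → N → P → F → V → H → W (or its reverse).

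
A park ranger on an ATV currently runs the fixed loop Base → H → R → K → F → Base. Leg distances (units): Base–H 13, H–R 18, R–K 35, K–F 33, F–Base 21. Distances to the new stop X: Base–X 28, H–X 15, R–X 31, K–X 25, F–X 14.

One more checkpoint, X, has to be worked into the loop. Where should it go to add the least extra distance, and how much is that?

Insertion cost between consecutive stops i–j is d(i,X) + d(X,j) − d(i,j):
  between Base and H: 28 + 15 − 13 = 30
  between H and R: 15 + 31 − 18 = 28
  between R and K: 31 + 25 − 35 = 21
  between K and F: 25 + 14 − 33 = 6
  between F and Base: 14 + 28 − 21 = 21
Cheapest insertion is between K and F, adding 6.
New total = 120 + 6 = 126.

Adding 6 by placing X on the K–F leg.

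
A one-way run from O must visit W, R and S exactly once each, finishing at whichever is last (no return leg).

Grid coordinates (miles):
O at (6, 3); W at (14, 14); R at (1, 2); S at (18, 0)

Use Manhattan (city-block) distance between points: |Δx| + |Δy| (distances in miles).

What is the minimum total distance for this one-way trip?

Minimum one-way distance = 43 miles.

There are 3! = 6 possible orderings.
O→W→R→S: 19+25+19 = 63
O→W→S→R: 19+18+19 = 56
O→R→W→S: 6+25+18 = 49
O→R→S→W: 6+19+18 = 43
O→S→W→R: 15+18+25 = 58
O→S→R→W: 15+19+25 = 59
The minimum is 43.
One shortest path: O → R → S → W.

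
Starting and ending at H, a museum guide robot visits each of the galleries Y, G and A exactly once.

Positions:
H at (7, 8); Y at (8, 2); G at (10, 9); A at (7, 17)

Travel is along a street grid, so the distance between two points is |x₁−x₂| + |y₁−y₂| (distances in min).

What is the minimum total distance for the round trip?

With 3 stops there are 3!/2 = 3 distinct round trips (a route and its reverse cost the same).
H-Y-G-A-H: 7+9+11+9 = 36
H-Y-A-G-H: 7+16+11+4 = 38
H-G-Y-A-H: 4+9+16+9 = 38
The minimum is 36.
One optimal route: H → Y → G → A → H (or its reverse).

Shortest round trip = 36 min.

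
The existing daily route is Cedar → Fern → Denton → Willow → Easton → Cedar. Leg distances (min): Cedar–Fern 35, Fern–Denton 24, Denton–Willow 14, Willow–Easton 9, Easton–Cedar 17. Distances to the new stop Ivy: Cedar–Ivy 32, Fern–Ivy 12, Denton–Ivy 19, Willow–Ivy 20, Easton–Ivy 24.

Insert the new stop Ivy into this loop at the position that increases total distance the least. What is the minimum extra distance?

Insertion cost between consecutive stops i–j is d(i,Ivy) + d(Ivy,j) − d(i,j):
  between Cedar and Fern: 32 + 12 − 35 = 9
  between Fern and Denton: 12 + 19 − 24 = 7
  between Denton and Willow: 19 + 20 − 14 = 25
  between Willow and Easton: 20 + 24 − 9 = 35
  between Easton and Cedar: 24 + 32 − 17 = 39
Cheapest insertion is between Fern and Denton, adding 7.
New total = 99 + 7 = 106.

+7 min — insert Ivy between Fern and Denton.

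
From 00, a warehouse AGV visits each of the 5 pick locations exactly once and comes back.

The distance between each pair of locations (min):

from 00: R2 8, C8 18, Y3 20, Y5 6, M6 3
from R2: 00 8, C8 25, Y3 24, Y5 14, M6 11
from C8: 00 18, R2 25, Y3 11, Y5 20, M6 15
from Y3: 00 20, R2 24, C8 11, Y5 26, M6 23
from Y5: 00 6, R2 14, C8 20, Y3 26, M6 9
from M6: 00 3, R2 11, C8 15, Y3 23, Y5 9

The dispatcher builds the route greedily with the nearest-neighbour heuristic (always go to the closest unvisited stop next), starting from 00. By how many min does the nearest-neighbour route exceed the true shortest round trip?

The nearest-neighbour route is 6 min longer than optimal.

From 00: M6=3, Y5=6, R2=8, C8=18, Y3=20 → choose M6 (3).
From M6: Y5=9, R2=11, C8=15, Y3=23 → choose Y5 (9).
From Y5: R2=14, C8=20, Y3=26 → choose R2 (14).
From R2: Y3=24, C8=25 → choose Y3 (24).
From Y3: C8=11 → choose C8 (11).
NN route 00 → M6 → Y5 → R2 → Y3 → C8 → 00 costs 79.
Optimal: 00 → R2 → Y3 → C8 → M6 → Y5 → 00 costs 73 (by enumerating all 60 distinct tours).
Excess = 79 − 73 = 6.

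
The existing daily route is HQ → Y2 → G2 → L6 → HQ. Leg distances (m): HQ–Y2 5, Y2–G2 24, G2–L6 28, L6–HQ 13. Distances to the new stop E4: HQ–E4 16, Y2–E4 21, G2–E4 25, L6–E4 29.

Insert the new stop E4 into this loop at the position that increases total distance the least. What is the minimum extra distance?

+22 m — insert E4 between Y2 and G2.

Insertion cost between consecutive stops i–j is d(i,E4) + d(E4,j) − d(i,j):
  between HQ and Y2: 16 + 21 − 5 = 32
  between Y2 and G2: 21 + 25 − 24 = 22
  between G2 and L6: 25 + 29 − 28 = 26
  between L6 and HQ: 29 + 16 − 13 = 32
Cheapest insertion is between Y2 and G2, adding 22.
New total = 70 + 22 = 92.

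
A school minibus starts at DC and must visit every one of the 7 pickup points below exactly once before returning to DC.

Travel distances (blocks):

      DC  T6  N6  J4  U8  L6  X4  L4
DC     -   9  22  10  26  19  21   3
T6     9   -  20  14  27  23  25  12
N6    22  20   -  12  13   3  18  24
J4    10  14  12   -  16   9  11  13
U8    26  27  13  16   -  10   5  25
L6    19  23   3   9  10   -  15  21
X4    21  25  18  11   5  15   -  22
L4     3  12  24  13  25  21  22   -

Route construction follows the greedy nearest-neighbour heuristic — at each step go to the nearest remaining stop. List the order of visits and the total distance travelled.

At DC the remaining stops are L4 3, T6 9, J4 10, L6 19, X4 21, N6 22, U8 26; go to L4.
At L4 the remaining stops are T6 12, J4 13, L6 21, X4 22, N6 24, U8 25; go to T6.
At T6 the remaining stops are J4 14, N6 20, L6 23, X4 25, U8 27; go to J4.
At J4 the remaining stops are L6 9, X4 11, N6 12, U8 16; go to L6.
At L6 the remaining stops are N6 3, U8 10, X4 15; go to N6.
At N6 the remaining stops are U8 13, X4 18; go to U8.
At U8 the remaining stops are X4 5; go to X4.
Return X4→DC: 21.
Total = 3 + 12 + 14 + 9 + 3 + 13 + 5 + 21 = 80.

Nearest-neighbour total = 80 blocks; route DC → L4 → T6 → J4 → L6 → N6 → U8 → X4 → DC.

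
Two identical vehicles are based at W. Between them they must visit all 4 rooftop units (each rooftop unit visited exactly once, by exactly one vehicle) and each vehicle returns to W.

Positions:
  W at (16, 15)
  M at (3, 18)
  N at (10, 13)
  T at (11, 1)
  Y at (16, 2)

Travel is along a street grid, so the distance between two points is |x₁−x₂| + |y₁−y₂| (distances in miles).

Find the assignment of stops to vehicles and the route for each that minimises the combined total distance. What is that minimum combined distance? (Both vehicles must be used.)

72 miles — the smallest possible combined total.

There are 2^3 − 1 = 7 ways to divide the 4 stops into two non-empty groups. For each, the best each vehicle can do is its own shortest tour through its group:
  {M} + {N, T, Y}: 32 + 40 = 72
  {N} + {M, T, Y}: 16 + 60 = 76
  {M, N} + {T, Y}: 36 + 38 = 74
  {T} + {M, N, Y}: 38 + 58 = 96
  {M, T} + {N, Y}: 60 + 38 = 98
  {N, T} + {M, Y}: 40 + 58 = 98
  … (7 splits in total)
Best: vehicle 1 W → M → W = 32; vehicle 2 W → N → T → Y → W = 40; combined 72.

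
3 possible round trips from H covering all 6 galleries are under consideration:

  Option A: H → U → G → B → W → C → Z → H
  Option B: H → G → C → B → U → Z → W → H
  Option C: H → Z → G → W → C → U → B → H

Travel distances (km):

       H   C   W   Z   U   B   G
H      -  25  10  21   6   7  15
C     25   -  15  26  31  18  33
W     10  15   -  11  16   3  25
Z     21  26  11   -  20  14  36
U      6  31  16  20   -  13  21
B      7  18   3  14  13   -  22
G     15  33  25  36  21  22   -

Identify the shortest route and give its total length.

Option A: 6 + 21 + 22 + 3 + 15 + 26 + 21 = 114
Option B: 15 + 33 + 18 + 13 + 20 + 11 + 10 = 120
Option C: 21 + 36 + 25 + 15 + 31 + 13 + 7 = 148

Shortest is Option A, total 114 km.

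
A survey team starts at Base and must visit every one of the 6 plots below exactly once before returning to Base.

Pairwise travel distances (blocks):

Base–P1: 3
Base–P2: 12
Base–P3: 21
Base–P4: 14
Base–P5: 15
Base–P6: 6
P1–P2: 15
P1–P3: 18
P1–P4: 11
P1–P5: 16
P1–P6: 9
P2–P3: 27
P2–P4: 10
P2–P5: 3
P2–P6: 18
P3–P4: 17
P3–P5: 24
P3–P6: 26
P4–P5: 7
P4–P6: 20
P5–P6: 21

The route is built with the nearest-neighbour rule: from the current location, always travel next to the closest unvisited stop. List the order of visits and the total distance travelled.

Base → [P1:3 / P6:6 / P2:12 / P4:14 / P5:15 / P3:21] → P1 (3)
P1 → [P6:9 / P4:11 / P2:15 / P5:16 / P3:18] → P6 (9)
P6 → [P2:18 / P4:20 / P5:21 / P3:26] → P2 (18)
P2 → [P5:3 / P4:10 / P3:27] → P5 (3)
P5 → [P4:7 / P3:24] → P4 (7)
P4 → [P3:17] → P3 (17)
Return P3→Base: 21.
Total = 3 + 9 + 18 + 3 + 7 + 17 + 21 = 78.

Nearest-neighbour total = 78 blocks; route Base → P1 → P6 → P2 → P5 → P4 → P3 → Base.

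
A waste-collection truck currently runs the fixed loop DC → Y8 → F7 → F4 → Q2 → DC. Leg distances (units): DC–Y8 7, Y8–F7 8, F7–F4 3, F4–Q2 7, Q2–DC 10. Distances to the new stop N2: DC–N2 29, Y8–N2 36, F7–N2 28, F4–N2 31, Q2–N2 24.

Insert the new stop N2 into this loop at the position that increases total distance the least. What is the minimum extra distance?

Insertion cost between consecutive stops i–j is d(i,N2) + d(N2,j) − d(i,j):
  between DC and Y8: 29 + 36 − 7 = 58
  between Y8 and F7: 36 + 28 − 8 = 56
  between F7 and F4: 28 + 31 − 3 = 56
  between F4 and Q2: 31 + 24 − 7 = 48
  between Q2 and DC: 24 + 29 − 10 = 43
Cheapest insertion is between Q2 and DC, adding 43.
New total = 35 + 43 = 78.

Minimum extra distance: 43, inserting N2 between Q2 and DC.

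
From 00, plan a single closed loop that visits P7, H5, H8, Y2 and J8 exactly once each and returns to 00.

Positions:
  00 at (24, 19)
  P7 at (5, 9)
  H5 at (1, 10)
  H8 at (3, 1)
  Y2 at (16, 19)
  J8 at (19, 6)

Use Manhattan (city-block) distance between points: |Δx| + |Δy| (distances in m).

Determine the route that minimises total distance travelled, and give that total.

Minimum total distance: 84 m.

There are 60 distinct closed tours to check (reversals are equivalent).
00 - P7 - H5 - H8 - Y2 - J8 - 00: 29+5+11+31+16+18 = 110
00 - P7 - H5 - H8 - J8 - Y2 - 00: 29+5+11+21+16+8 = 90
00 - P7 - H5 - Y2 - H8 - J8 - 00: 29+5+24+31+21+18 = 128
00 - P7 - H5 - Y2 - J8 - H8 - 00: 29+5+24+16+21+39 = 134
00 - P7 - H5 - J8 - H8 - Y2 - 00: 29+5+22+21+31+8 = 116
00 - P7 - H5 - J8 - Y2 - H8 - 00: 29+5+22+16+31+39 = 142
00 - P7 - H8 - H5 - Y2 - J8 - 00: 29+10+11+24+16+18 = 108
00 - P7 - H8 - H5 - J8 - Y2 - 00: 29+10+11+22+16+8 = 96
00 - P7 - H8 - Y2 - H5 - J8 - 00: 29+10+31+24+22+18 = 134
00 - P7 - H8 - Y2 - J8 - H5 - 00: 29+10+31+16+22+32 = 140
00 - P7 - H8 - J8 - H5 - Y2 - 00: 29+10+21+22+24+8 = 114
00 - P7 - H8 - J8 - Y2 - H5 - 00: 29+10+21+16+24+32 = 132
00 - P7 - Y2 - H5 - H8 - J8 - 00: 29+21+24+11+21+18 = 124
00 - P7 - Y2 - H5 - J8 - H8 - 00: 29+21+24+22+21+39 = 156
… (46 more)
00 - Y2 - P7 - H5 - H8 - J8 - 00: 8+21+5+11+21+18 = 84  ← best
The minimum is 84.
One optimal route: 00 → Y2 → P7 → H5 → H8 → J8 → 00 (or its reverse).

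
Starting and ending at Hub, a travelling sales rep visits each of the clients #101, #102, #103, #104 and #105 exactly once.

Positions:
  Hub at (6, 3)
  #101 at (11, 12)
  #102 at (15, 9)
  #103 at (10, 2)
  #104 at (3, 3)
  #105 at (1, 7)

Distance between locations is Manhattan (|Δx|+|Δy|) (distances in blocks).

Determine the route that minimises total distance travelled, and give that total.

Hub - #101 - #102 - #103 - #104 - #105 - Hub: 14+7+12+8+6+9 = 56
Hub - #101 - #102 - #103 - #105 - #104 - Hub: 14+7+12+14+6+3 = 56
Hub - #101 - #102 - #104 - #103 - #105 - Hub: 14+7+18+8+14+9 = 70
Hub - #101 - #102 - #104 - #105 - #103 - Hub: 14+7+18+6+14+5 = 64
Hub - #101 - #102 - #105 - #103 - #104 - Hub: 14+7+16+14+8+3 = 62
Hub - #101 - #102 - #105 - #104 - #103 - Hub: 14+7+16+6+8+5 = 56
Hub - #101 - #103 - #102 - #104 - #105 - Hub: 14+11+12+18+6+9 = 70
Hub - #101 - #103 - #102 - #105 - #104 - Hub: 14+11+12+16+6+3 = 62
Hub - #101 - #103 - #104 - #102 - #105 - Hub: 14+11+8+18+16+9 = 76
Hub - #101 - #103 - #104 - #105 - #102 - Hub: 14+11+8+6+16+15 = 70
Hub - #101 - #103 - #105 - #102 - #104 - Hub: 14+11+14+16+18+3 = 76
Hub - #101 - #103 - #105 - #104 - #102 - Hub: 14+11+14+6+18+15 = 78
Hub - #101 - #104 - #102 - #103 - #105 - Hub: 14+17+18+12+14+9 = 84
Hub - #101 - #104 - #102 - #105 - #103 - Hub: 14+17+18+16+14+5 = 84
… (46 more)
Hub - #103 - #101 - #102 - #105 - #104 - Hub: 5+11+7+16+6+3 = 48  ← best
The minimum is 48.
One optimal route: Hub → #103 → #101 → #102 → #105 → #104 → Hub (or its reverse).

Shortest round trip = 48 blocks.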